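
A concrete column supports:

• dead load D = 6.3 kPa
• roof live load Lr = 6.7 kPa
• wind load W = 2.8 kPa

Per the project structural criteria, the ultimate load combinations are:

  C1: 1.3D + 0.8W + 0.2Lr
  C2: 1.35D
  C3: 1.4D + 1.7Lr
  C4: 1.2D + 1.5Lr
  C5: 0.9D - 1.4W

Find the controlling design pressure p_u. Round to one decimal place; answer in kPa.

20.2 kPa

C1: 1.3(6.3) + 0.8(2.8) + 0.2(6.7) = 11.8
C2: 1.35(6.3) = 8.5
C3: 1.4(6.3) + 1.7(6.7) = 8.8 + 11.4 = 20.2
C4: 1.2(6.3) + 1.5(6.7) = 17.6
C5: 0.9(6.3) - 1.4(2.8) = 5.7 - 3.9 = 1.8
The controlling combination is 3, giving 20.2 kPa.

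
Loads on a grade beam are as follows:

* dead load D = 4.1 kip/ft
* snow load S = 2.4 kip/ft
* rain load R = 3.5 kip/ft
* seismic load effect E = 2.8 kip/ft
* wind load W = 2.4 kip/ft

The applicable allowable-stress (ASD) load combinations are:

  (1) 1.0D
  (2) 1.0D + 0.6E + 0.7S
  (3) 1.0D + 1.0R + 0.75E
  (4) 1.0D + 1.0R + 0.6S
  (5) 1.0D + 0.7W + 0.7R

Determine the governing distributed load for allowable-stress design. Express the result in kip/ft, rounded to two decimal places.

9.70 kip/ft

(1) 1.0(4.1) = 4.10
(2) 1.0(4.1) + 0.6(2.8) + 0.7(2.4) = 7.46
(3) 1.0(4.1) + 1.0(3.5) + 0.75(2.8) = 9.70
(4) 1.0(4.1) + 1.0(3.5) + 0.6(2.4) = 9.04
(5) 1.0(4.1) + 0.7(2.4) + 0.7(3.5) = 8.23
Maximum is from combination 3.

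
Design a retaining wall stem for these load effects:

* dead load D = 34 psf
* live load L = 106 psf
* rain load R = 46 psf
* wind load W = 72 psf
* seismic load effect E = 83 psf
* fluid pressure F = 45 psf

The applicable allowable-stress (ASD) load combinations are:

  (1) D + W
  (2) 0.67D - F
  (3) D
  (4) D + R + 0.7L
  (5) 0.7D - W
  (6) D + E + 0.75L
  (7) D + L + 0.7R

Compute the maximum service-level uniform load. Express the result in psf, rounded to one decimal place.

(1) 1.0(34) + 1.0(72) = 34.0 + 72.0 = 106.0
(2) 0.67(34) - 1.0(45) = 22.8 - 45.0 = -22.2
(3) 1.0(34) = 34.0
(4) 1.0(34) + 1.0(46) + 0.7(106) = 34.0 + 46.0 + 74.2 = 154.2
(5) 0.7(34) - 1.0(72) = 23.8 - 72.0 = -48.2
(6) 1.0(34) + 1.0(83) + 0.75(106) = 34.0 + 83.0 + 79.5 = 196.5
(7) 1.0(34) + 1.0(106) + 0.7(46) = 34.0 + 106.0 + 32.2 = 172.2
The controlling combination is 6, giving 196.5 psf.

196.5 psf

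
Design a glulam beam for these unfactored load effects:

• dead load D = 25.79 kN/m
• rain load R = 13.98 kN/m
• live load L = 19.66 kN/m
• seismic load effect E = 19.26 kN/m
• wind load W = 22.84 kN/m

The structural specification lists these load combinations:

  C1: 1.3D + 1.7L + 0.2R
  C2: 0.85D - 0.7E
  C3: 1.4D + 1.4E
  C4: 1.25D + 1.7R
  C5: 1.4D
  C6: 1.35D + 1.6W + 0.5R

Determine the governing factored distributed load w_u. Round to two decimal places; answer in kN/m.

78.35 kN/m

C1: 1.3(25.79) + 1.7(19.66) + 0.2(13.98) = 33.53 + 33.42 + 2.80 = 69.75
C2: 0.85(25.79) - 0.7(19.26) = 21.92 - 13.48 = 8.44
C3: 1.4(25.79) + 1.4(19.26) = 36.11 + 26.96 = 63.07
C4: 1.25(25.79) + 1.7(13.98) = 56.00
C5: 1.4(25.79) = 36.11
C6: 1.35(25.79) + 1.6(22.84) + 0.5(13.98) = 34.82 + 36.54 + 6.99 = 78.35
Combination 6 governs: w_u = 78.35 kN/m.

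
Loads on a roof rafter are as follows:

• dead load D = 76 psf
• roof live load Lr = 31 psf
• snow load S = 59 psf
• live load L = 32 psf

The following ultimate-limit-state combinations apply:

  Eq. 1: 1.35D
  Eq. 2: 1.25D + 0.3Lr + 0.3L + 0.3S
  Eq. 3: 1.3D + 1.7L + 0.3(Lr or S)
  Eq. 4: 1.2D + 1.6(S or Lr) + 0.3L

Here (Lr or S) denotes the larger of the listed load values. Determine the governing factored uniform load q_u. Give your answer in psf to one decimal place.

195.2 psf

(Lr or S) → S = 59 psf; (S or Lr) → S = 59 psf.
Eq. 1: 1.35(76) = 102.6
Eq. 2: 1.25(76) + 0.3(31) + 0.3(32) + 0.3(59) = 131.6
Eq. 3: 1.3(76) + 1.7(32) + 0.3(59) = 170.9
Eq. 4: 1.2(76) + 1.6(59) + 0.3(32) = 195.2
Combination 4 governs: q_u = 195.2 psf.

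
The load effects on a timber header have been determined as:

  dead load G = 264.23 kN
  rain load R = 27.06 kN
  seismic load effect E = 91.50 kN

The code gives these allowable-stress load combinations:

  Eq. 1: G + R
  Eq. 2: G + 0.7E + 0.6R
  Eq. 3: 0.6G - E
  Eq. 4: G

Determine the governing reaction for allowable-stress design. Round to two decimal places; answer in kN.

Eq. 1: 1.0(264.23) + 1.0(27.06) = 264.23 + 27.06 = 291.29
Eq. 2: 1.0(264.23) + 0.7(91.50) + 0.6(27.06) = 264.23 + 64.05 + 16.24 = 344.52
Eq. 3: 0.6(264.23) - 1.0(91.50) = 158.54 - 91.50 = 67.04
Eq. 4: 1.0(264.23) = 264.23
Combination 2 governs: V = 344.52 kN.

344.52 kN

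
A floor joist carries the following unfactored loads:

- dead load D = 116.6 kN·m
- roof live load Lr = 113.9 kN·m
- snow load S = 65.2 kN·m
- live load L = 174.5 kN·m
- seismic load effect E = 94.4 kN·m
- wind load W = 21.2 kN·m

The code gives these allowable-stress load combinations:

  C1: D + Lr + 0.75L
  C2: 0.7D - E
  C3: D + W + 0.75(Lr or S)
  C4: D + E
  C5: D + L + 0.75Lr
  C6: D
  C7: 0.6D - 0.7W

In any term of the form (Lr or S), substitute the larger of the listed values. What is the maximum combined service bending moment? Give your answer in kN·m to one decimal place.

376.5 kN·m

(Lr or S) → Lr = 113.9 kN·m.
C1: 1.0(116.6) + 1.0(113.9) + 0.75(174.5) = 361.4
C2: 0.7(116.6) - 1.0(94.4) = -12.8
C3: 1.0(116.6) + 1.0(21.2) + 0.75(113.9) = 223.2
C4: 1.0(116.6) + 1.0(94.4) = 211.0
C5: 1.0(116.6) + 1.0(174.5) + 0.75(113.9) = 376.5
C6: 1.0(116.6) = 116.6
C7: 0.6(116.6) - 0.7(21.2) = 55.1
The controlling combination is 5, giving 376.5 kN·m.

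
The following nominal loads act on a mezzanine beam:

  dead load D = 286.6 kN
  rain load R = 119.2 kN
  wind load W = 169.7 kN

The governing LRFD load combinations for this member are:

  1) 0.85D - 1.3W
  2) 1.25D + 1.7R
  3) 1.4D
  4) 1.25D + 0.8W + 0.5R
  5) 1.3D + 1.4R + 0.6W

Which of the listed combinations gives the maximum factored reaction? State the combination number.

Combination 5

1) 0.85(286.6) - 1.3(169.7) = 243.6 - 220.6 = 23.0
2) 1.25(286.6) + 1.7(119.2) = 358.3 + 202.6 = 560.9
3) 1.4(286.6) = 401.2
4) 1.25(286.6) + 0.8(169.7) + 0.5(119.2) = 553.6
5) 1.3(286.6) + 1.4(119.2) + 0.6(169.7) = 372.6 + 166.9 + 101.8 = 641.3
The largest value is 641.3 kN from combination 5.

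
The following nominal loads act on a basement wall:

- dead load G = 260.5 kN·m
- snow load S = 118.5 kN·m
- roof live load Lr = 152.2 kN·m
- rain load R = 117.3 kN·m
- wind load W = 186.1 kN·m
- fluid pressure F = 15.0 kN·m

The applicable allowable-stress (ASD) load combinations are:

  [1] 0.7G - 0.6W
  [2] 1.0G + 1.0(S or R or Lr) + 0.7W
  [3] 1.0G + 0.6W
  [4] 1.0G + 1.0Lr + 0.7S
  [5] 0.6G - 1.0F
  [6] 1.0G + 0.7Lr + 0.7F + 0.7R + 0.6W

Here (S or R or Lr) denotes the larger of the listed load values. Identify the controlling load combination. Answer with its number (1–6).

(S or R or Lr) → Lr = 152.2 kN·m.
[1] 0.7(260.5) - 0.6(186.1) = 70.7
[2] 1.0(260.5) + 1.0(152.2) + 0.7(186.1) = 543.0
[3] 1.0(260.5) + 0.6(186.1) = 372.2
[4] 1.0(260.5) + 1.0(152.2) + 0.7(118.5) = 495.7
[5] 0.6(260.5) - 1.0(15.0) = 141.3
[6] 1.0(260.5) + 0.7(152.2) + 0.7(15.0) + 0.7(117.3) + 0.6(186.1) = 571.3
The largest value is 571.3 kN·m from combination 6.

Combination 6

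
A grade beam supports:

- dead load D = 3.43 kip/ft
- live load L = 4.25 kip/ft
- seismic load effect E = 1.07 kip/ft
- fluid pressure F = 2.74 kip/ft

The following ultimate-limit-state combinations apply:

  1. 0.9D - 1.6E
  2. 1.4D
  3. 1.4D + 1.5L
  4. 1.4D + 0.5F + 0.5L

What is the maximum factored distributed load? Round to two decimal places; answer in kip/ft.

11.18 kip/ft

1. 0.9(3.43) - 1.6(1.07) = 1.38
2. 1.4(3.43) = 4.80
3. 1.4(3.43) + 1.5(4.25) = 11.18
4. 1.4(3.43) + 0.5(2.74) + 0.5(4.25) = 8.30
Maximum is from combination 3.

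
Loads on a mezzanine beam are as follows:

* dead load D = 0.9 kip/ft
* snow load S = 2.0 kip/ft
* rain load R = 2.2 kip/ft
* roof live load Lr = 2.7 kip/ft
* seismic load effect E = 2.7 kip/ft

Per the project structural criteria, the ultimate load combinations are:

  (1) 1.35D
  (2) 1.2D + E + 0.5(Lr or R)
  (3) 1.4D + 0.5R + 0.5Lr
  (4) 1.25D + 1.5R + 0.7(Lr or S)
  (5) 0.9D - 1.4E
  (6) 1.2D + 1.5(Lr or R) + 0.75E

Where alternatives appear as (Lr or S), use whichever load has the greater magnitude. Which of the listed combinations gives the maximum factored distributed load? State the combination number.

Combination 6

(Lr or R) → Lr = 2.7 kip/ft; (Lr or S) → Lr = 2.7 kip/ft.
(1) 1.35(0.9) = 1.2
(2) 1.2(0.9) + 1.0(2.7) + 0.5(2.7) = 5.1
(3) 1.4(0.9) + 0.5(2.2) + 0.5(2.7) = 3.7
(4) 1.25(0.9) + 1.5(2.2) + 0.7(2.7) = 1.1 + 3.3 + 1.9 = 6.3
(5) 0.9(0.9) - 1.4(2.7) = 0.8 - 3.8 = -3.0
(6) 1.2(0.9) + 1.5(2.7) + 0.75(2.7) = 1.1 + 4.1 + 2.0 = 7.2
The largest value is 7.2 kip/ft from combination 6.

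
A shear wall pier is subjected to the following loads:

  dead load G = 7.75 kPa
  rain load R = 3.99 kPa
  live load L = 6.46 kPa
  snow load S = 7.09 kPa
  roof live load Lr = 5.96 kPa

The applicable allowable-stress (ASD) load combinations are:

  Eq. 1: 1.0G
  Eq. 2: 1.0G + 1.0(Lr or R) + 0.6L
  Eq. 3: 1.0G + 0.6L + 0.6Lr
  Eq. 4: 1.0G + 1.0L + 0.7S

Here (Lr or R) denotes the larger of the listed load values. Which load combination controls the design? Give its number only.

Combination 4

(Lr or R) → Lr = 5.96 kPa.
Eq. 1: 1.0(7.75) = 7.75
Eq. 2: 1.0(7.75) + 1.0(5.96) + 0.6(6.46) = 7.75 + 5.96 + 3.88 = 17.59
Eq. 3: 1.0(7.75) + 0.6(6.46) + 0.6(5.96) = 15.20
Eq. 4: 1.0(7.75) + 1.0(6.46) + 0.7(7.09) = 7.75 + 6.46 + 4.96 = 19.17
The largest value is 19.17 kPa from combination 4.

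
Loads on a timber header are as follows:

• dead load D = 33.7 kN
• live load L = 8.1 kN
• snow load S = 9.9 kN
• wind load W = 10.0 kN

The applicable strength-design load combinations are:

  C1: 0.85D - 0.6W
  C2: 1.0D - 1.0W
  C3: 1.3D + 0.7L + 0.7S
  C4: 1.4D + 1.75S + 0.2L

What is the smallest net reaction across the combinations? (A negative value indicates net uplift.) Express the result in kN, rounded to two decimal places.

C1: 0.85(33.7) - 0.6(10.0) = 28.65 - 6.00 = 22.65
C2: 1.0(33.7) - 1.0(10.0) = 33.70 - 10.00 = 23.70
C3: 1.3(33.7) + 0.7(8.1) + 0.7(9.9) = 43.81 + 5.67 + 6.93 = 56.41
C4: 1.4(33.7) + 1.75(9.9) + 0.2(8.1) = 47.18 + 17.33 + 1.62 = 66.13
Combination 1 gives the minimum: 22.65 kN.

22.65 kN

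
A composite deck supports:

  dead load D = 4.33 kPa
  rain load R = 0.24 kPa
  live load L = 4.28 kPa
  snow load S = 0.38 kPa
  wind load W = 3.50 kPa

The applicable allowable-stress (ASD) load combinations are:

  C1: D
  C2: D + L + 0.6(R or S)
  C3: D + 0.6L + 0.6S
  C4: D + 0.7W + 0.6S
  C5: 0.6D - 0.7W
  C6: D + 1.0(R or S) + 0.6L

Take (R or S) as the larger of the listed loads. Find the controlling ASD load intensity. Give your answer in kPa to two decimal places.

8.84 kPa

(R or S) → S = 0.38 kPa.
C1: 1.0(4.33) = 4.33
C2: 1.0(4.33) + 1.0(4.28) + 0.6(0.38) = 4.33 + 4.28 + 0.23 = 8.84
C3: 1.0(4.33) + 0.6(4.28) + 0.6(0.38) = 4.33 + 2.57 + 0.23 = 7.13
C4: 1.0(4.33) + 0.7(3.50) + 0.6(0.38) = 4.33 + 2.45 + 0.23 = 7.01
C5: 0.6(4.33) - 0.7(3.50) = 2.60 - 2.45 = 0.15
C6: 1.0(4.33) + 1.0(0.38) + 0.6(4.28) = 4.33 + 0.38 + 2.57 = 7.28
Maximum is from combination 2.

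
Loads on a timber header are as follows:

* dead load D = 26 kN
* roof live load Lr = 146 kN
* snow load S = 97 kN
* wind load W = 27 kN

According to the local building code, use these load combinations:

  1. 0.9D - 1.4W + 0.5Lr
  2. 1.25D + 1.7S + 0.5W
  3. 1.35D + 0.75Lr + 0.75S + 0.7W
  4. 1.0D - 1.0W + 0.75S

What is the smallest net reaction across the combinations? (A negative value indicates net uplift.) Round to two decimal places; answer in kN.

1. 0.9(26) - 1.4(27) + 0.5(146) = 23.40 - 37.80 + 73.00 = 58.60
2. 1.25(26) + 1.7(97) + 0.5(27) = 32.50 + 164.90 + 13.50 = 210.90
3. 1.35(26) + 0.75(146) + 0.75(97) + 0.7(27) = 35.10 + 109.50 + 72.75 + 18.90 = 236.25
4. 1.0(26) - 1.0(27) + 0.75(97) = 26.00 - 27.00 + 72.75 = 71.75
Combination 1 gives the minimum: 58.60 kN.

58.60 kN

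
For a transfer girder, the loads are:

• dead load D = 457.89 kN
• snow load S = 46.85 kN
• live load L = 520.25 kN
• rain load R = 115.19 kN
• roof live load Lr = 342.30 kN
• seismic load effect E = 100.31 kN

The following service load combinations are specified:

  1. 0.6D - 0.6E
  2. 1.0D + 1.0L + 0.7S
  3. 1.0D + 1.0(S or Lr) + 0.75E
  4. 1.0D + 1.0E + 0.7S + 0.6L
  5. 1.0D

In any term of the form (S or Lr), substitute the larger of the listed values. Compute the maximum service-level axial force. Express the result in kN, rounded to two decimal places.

(S or Lr) → Lr = 342.30 kN.
1. 0.6(457.89) - 0.6(100.31) = 214.55
2. 1.0(457.89) + 1.0(520.25) + 0.7(46.85) = 1010.94
3. 1.0(457.89) + 1.0(342.30) + 0.75(100.31) = 875.42
4. 1.0(457.89) + 1.0(100.31) + 0.7(46.85) + 0.6(520.25) = 903.15
5. 1.0(457.89) = 457.89
The controlling combination is 2, giving 1010.94 kN.

1010.94 kN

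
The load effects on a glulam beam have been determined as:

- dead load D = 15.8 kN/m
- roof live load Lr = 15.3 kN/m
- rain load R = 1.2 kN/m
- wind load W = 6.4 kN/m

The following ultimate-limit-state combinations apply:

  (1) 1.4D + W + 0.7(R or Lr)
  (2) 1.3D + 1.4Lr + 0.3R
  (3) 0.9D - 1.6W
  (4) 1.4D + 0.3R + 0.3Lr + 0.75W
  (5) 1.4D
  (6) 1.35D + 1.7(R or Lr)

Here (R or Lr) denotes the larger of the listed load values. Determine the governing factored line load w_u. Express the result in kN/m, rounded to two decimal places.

(R or Lr) → Lr = 15.3 kN/m.
(1) 1.4(15.8) + 1.0(6.4) + 0.7(15.3) = 39.23
(2) 1.3(15.8) + 1.4(15.3) + 0.3(1.2) = 42.32
(3) 0.9(15.8) - 1.6(6.4) = 3.98
(4) 1.4(15.8) + 0.3(1.2) + 0.3(15.3) + 0.75(6.4) = 31.87
(5) 1.4(15.8) = 22.12
(6) 1.35(15.8) + 1.7(15.3) = 47.34
Maximum is from combination 6.

47.34 kN/m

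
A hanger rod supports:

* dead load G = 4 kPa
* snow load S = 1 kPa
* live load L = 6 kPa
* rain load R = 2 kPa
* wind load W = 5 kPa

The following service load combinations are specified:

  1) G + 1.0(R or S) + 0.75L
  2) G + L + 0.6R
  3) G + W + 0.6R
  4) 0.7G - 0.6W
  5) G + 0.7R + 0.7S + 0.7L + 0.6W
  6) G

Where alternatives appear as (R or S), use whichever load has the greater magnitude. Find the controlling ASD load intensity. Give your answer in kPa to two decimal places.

(R or S) → R = 2 kPa.
1) 1.0(4) + 1.0(2) + 0.75(6) = 4.00 + 2.00 + 4.50 = 10.50
2) 1.0(4) + 1.0(6) + 0.6(2) = 4.00 + 6.00 + 1.20 = 11.20
3) 1.0(4) + 1.0(5) + 0.6(2) = 4.00 + 5.00 + 1.20 = 10.20
4) 0.7(4) - 0.6(5) = 2.80 - 3.00 = -0.20
5) 1.0(4) + 0.7(2) + 0.7(1) + 0.7(6) + 0.6(5) = 4.00 + 1.40 + 0.70 + 4.20 + 3.00 = 13.30
6) 1.0(4) = 4.00
Combination 5 governs: q = 13.30 kPa.

13.30 kPa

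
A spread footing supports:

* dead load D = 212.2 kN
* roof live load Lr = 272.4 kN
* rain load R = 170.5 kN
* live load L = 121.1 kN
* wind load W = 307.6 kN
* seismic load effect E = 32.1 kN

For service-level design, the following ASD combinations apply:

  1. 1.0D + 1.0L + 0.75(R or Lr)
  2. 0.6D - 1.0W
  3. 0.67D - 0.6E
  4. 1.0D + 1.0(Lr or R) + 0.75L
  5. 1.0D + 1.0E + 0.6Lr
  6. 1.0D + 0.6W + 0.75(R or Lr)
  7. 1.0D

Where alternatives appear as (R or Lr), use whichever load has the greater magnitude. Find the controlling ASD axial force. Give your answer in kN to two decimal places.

601.06 kN

(R or Lr) → Lr = 272.4 kN; (Lr or R) → Lr = 272.4 kN.
1. 1.0(212.2) + 1.0(121.1) + 0.75(272.4) = 212.20 + 121.10 + 204.30 = 537.60
2. 0.6(212.2) - 1.0(307.6) = 127.32 - 307.60 = -180.28
3. 0.67(212.2) - 0.6(32.1) = 142.17 - 19.26 = 122.91
4. 1.0(212.2) + 1.0(272.4) + 0.75(121.1) = 212.20 + 272.40 + 90.83 = 575.43
5. 1.0(212.2) + 1.0(32.1) + 0.6(272.4) = 212.20 + 32.10 + 163.44 = 407.74
6. 1.0(212.2) + 0.6(307.6) + 0.75(272.4) = 212.20 + 184.56 + 204.30 = 601.06
7. 1.0(212.2) = 212.20
Combination 6 governs: N = 601.06 kN.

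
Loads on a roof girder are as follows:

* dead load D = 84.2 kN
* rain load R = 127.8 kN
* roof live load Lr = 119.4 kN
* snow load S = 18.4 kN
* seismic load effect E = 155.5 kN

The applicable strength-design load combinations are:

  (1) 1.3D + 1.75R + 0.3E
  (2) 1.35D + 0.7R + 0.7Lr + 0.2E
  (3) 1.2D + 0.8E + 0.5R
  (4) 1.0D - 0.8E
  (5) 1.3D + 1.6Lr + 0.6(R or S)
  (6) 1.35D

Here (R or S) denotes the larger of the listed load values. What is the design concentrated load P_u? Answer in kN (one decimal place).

(R or S) → R = 127.8 kN.
(1) 1.3(84.2) + 1.75(127.8) + 0.3(155.5) = 379.8
(2) 1.35(84.2) + 0.7(127.8) + 0.7(119.4) + 0.2(155.5) = 317.8
(3) 1.2(84.2) + 0.8(155.5) + 0.5(127.8) = 101.0 + 124.4 + 63.9 = 289.3
(4) 1.0(84.2) - 0.8(155.5) = 84.2 - 124.4 = -40.2
(5) 1.3(84.2) + 1.6(119.4) + 0.6(127.8) = 109.5 + 191.0 + 76.7 = 377.2
(6) 1.35(84.2) = 113.7
Combination 1 governs: P_u = 379.8 kN.

379.8 kN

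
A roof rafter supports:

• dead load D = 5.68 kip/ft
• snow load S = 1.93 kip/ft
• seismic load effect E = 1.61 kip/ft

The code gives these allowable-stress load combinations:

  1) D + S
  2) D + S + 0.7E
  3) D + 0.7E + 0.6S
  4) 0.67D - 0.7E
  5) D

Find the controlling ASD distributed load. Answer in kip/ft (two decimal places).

8.74 kip/ft

1) 1.0(5.68) + 1.0(1.93) = 5.68 + 1.93 = 7.61
2) 1.0(5.68) + 1.0(1.93) + 0.7(1.61) = 5.68 + 1.93 + 1.13 = 8.74
3) 1.0(5.68) + 0.7(1.61) + 0.6(1.93) = 5.68 + 1.13 + 1.16 = 7.97
4) 0.67(5.68) - 0.7(1.61) = 3.81 - 1.13 = 2.68
5) 1.0(5.68) = 5.68
Combination 2 governs: w = 8.74 kip/ft.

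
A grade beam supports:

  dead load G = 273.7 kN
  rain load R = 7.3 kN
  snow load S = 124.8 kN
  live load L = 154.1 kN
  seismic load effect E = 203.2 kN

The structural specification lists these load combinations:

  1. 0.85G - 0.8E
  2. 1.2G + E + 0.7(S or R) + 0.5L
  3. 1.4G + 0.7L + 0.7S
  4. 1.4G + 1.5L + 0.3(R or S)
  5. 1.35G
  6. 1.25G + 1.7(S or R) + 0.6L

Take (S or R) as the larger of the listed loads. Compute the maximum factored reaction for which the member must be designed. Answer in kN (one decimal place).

(S or R) → S = 124.8 kN; (R or S) → S = 124.8 kN.
1. 0.85(273.7) - 0.8(203.2) = 70.1
2. 1.2(273.7) + 1.0(203.2) + 0.7(124.8) + 0.5(154.1) = 328.4 + 203.2 + 87.4 + 77.1 = 696.1
3. 1.4(273.7) + 0.7(154.1) + 0.7(124.8) = 578.4
4. 1.4(273.7) + 1.5(154.1) + 0.3(124.8) = 383.2 + 231.2 + 37.4 = 651.8
5. 1.35(273.7) = 369.5
6. 1.25(273.7) + 1.7(124.8) + 0.6(154.1) = 646.7
The controlling combination is 2, giving 696.1 kN.

696.1 kN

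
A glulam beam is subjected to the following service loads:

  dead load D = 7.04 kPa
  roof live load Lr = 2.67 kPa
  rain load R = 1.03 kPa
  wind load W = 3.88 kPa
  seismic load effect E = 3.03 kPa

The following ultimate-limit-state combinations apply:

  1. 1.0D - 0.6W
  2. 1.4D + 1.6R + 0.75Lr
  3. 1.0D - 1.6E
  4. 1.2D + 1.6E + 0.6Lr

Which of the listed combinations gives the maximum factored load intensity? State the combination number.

Combination 4

1. 1.0(7.04) - 0.6(3.88) = 7.04 - 2.33 = 4.71
2. 1.4(7.04) + 1.6(1.03) + 0.75(2.67) = 9.86 + 1.65 + 2.00 = 13.51
3. 1.0(7.04) - 1.6(3.03) = 7.04 - 4.85 = 2.19
4. 1.2(7.04) + 1.6(3.03) + 0.6(2.67) = 8.45 + 4.85 + 1.60 = 14.90
The largest value is 14.90 kPa from combination 4.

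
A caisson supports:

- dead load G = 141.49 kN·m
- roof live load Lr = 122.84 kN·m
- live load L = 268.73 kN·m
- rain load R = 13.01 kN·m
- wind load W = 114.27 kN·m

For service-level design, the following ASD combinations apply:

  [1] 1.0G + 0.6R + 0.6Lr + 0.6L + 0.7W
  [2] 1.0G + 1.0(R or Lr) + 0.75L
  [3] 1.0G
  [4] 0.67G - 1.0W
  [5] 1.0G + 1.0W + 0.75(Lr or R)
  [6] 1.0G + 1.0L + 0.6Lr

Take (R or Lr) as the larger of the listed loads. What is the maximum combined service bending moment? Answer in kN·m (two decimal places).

(R or Lr) → Lr = 122.84 kN·m; (Lr or R) → Lr = 122.84 kN·m.
[1] 1.0(141.49) + 0.6(13.01) + 0.6(122.84) + 0.6(268.73) + 0.7(114.27) = 141.49 + 7.81 + 73.70 + 161.24 + 79.99 = 464.23
[2] 1.0(141.49) + 1.0(122.84) + 0.75(268.73) = 141.49 + 122.84 + 201.55 = 465.88
[3] 1.0(141.49) = 141.49
[4] 0.67(141.49) - 1.0(114.27) = 94.80 - 114.27 = -19.47
[5] 1.0(141.49) + 1.0(114.27) + 0.75(122.84) = 141.49 + 114.27 + 92.13 = 347.89
[6] 1.0(141.49) + 1.0(268.73) + 0.6(122.84) = 141.49 + 268.73 + 73.70 = 483.92
Maximum is from combination 6.

483.92 kN·m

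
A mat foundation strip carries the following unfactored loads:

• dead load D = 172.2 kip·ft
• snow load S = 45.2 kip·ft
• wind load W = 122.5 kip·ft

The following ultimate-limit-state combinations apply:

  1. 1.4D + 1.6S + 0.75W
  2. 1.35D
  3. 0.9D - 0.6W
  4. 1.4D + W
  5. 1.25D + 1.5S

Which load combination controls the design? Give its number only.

Combination 1

1. 1.4(172.2) + 1.6(45.2) + 0.75(122.5) = 241.08 + 72.32 + 91.88 = 405.28
2. 1.35(172.2) = 232.47
3. 0.9(172.2) - 0.6(122.5) = 154.98 - 73.50 = 81.48
4. 1.4(172.2) + 1.0(122.5) = 241.08 + 122.50 = 363.58
5. 1.25(172.2) + 1.5(45.2) = 215.25 + 67.80 = 283.05
The largest value is 405.28 kip·ft from combination 1.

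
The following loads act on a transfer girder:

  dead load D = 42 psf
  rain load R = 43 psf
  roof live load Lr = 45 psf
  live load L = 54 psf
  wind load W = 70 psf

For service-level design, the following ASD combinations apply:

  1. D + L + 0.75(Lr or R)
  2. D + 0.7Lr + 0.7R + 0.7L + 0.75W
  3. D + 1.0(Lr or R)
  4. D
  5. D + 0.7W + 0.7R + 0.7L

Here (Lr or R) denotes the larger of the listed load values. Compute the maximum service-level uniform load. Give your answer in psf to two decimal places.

(Lr or R) → Lr = 45 psf.
1. 1.0(42) + 1.0(54) + 0.75(45) = 42.00 + 54.00 + 33.75 = 129.75
2. 1.0(42) + 0.7(45) + 0.7(43) + 0.7(54) + 0.75(70) = 42.00 + 31.50 + 30.10 + 37.80 + 52.50 = 193.90
3. 1.0(42) + 1.0(45) = 42.00 + 45.00 = 87.00
4. 1.0(42) = 42.00
5. 1.0(42) + 0.7(70) + 0.7(43) + 0.7(54) = 42.00 + 49.00 + 30.10 + 37.80 = 158.90
Combination 2 governs: q = 193.90 psf.

193.90 psf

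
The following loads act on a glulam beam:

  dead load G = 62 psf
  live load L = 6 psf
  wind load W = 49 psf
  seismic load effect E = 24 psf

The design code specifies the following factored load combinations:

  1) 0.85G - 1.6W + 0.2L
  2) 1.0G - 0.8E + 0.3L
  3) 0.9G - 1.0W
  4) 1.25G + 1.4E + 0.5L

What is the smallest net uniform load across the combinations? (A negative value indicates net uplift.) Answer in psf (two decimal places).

1) 0.85(62) - 1.6(49) + 0.2(6) = 52.70 - 78.40 + 1.20 = -24.50
2) 1.0(62) - 0.8(24) + 0.3(6) = 62.00 - 19.20 + 1.80 = 44.60
3) 0.9(62) - 1.0(49) = 55.80 - 49.00 = 6.80
4) 1.25(62) + 1.4(24) + 0.5(6) = 77.50 + 33.60 + 3.00 = 114.10
Combination 1 gives the minimum: -24.50 psf.

-24.50 psf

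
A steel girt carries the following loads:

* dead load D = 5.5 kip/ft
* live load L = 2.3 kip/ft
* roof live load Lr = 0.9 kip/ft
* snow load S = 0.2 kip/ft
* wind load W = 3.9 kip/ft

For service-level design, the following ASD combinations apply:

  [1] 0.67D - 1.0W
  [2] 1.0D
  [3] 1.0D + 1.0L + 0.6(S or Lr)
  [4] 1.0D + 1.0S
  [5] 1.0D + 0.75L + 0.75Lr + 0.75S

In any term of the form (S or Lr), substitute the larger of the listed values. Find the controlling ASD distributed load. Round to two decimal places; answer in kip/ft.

8.34 kip/ft

(S or Lr) → Lr = 0.9 kip/ft.
[1] 0.67(5.5) - 1.0(3.9) = -0.22
[2] 1.0(5.5) = 5.50
[3] 1.0(5.5) + 1.0(2.3) + 0.6(0.9) = 8.34
[4] 1.0(5.5) + 1.0(0.2) = 5.70
[5] 1.0(5.5) + 0.75(2.3) + 0.75(0.9) + 0.75(0.2) = 8.05
Maximum is from combination 3.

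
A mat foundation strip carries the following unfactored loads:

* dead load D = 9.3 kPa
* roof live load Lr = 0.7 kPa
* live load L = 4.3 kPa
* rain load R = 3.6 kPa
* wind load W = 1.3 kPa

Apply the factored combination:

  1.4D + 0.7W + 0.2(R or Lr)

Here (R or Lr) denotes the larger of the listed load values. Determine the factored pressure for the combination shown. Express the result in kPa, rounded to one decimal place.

(R or Lr) → R = 3.6 kPa.
1.4(9.3) + 0.7(1.3) + 0.2(3.6) = 14.7
p_u = 14.7 kPa.

14.7 kPa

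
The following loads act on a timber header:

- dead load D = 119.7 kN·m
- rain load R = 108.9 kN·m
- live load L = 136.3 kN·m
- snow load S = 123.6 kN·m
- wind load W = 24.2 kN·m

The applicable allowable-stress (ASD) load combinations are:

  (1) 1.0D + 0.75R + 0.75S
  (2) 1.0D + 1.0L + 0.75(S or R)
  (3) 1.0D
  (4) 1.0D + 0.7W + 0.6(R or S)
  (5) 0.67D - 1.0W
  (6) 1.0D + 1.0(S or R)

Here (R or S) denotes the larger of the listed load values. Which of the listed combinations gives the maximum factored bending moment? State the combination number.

(S or R) → S = 123.6 kN·m; (R or S) → S = 123.6 kN·m.
(1) 1.0(119.7) + 0.75(108.9) + 0.75(123.6) = 294.1
(2) 1.0(119.7) + 1.0(136.3) + 0.75(123.6) = 348.7
(3) 1.0(119.7) = 119.7
(4) 1.0(119.7) + 0.7(24.2) + 0.6(123.6) = 210.8
(5) 0.67(119.7) - 1.0(24.2) = 56.0
(6) 1.0(119.7) + 1.0(123.6) = 243.3
The largest value is 348.7 kN·m from combination 2.

Combination 2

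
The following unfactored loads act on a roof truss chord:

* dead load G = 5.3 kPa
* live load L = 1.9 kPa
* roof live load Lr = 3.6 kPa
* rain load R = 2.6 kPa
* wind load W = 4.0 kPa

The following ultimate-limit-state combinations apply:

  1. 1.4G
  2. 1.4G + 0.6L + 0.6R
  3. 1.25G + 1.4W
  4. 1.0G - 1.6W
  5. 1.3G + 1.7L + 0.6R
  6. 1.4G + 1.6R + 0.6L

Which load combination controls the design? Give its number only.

1. 1.4(5.3) = 7.42
2. 1.4(5.3) + 0.6(1.9) + 0.6(2.6) = 7.42 + 1.14 + 1.56 = 10.12
3. 1.25(5.3) + 1.4(4.0) = 6.63 + 5.60 = 12.23
4. 1.0(5.3) - 1.6(4.0) = 5.30 - 6.40 = -1.10
5. 1.3(5.3) + 1.7(1.9) + 0.6(2.6) = 6.89 + 3.23 + 1.56 = 11.68
6. 1.4(5.3) + 1.6(2.6) + 0.6(1.9) = 7.42 + 4.16 + 1.14 = 12.72
The largest value is 12.72 kPa from combination 6.

Combination 6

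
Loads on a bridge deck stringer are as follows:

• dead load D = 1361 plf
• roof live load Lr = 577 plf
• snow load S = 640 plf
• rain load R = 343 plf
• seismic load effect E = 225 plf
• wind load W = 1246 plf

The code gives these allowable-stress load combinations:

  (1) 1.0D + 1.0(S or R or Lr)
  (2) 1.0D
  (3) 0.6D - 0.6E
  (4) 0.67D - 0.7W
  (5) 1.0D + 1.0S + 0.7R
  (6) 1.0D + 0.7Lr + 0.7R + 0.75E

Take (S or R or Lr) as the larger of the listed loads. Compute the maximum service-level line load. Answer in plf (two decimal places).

(S or R or Lr) → S = 640 plf.
(1) 1.0(1361) + 1.0(640) = 1361.00 + 640.00 = 2001.00
(2) 1.0(1361) = 1361.00
(3) 0.6(1361) - 0.6(225) = 816.60 - 135.00 = 681.60
(4) 0.67(1361) - 0.7(1246) = 911.87 - 872.20 = 39.67
(5) 1.0(1361) + 1.0(640) + 0.7(343) = 1361.00 + 640.00 + 240.10 = 2241.10
(6) 1.0(1361) + 0.7(577) + 0.7(343) + 0.75(225) = 1361.00 + 403.90 + 240.10 + 168.75 = 2173.75
Combination 5 governs: w = 2241.10 plf.

2241.10 plf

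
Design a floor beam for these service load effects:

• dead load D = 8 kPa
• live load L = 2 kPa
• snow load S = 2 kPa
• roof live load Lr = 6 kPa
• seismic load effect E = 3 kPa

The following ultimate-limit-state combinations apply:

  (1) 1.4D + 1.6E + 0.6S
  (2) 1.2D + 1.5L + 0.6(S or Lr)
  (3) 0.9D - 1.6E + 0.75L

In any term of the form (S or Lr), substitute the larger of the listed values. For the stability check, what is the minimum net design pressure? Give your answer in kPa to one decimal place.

(S or Lr) → Lr = 6 kPa.
(1) 1.4(8) + 1.6(3) + 0.6(2) = 11.2 + 4.8 + 1.2 = 17.2
(2) 1.2(8) + 1.5(2) + 0.6(6) = 9.6 + 3.0 + 3.6 = 16.2
(3) 0.9(8) - 1.6(3) + 0.75(2) = 7.2 - 4.8 + 1.5 = 3.9
Combination 3 gives the minimum: 3.9 kPa.

3.9 kPa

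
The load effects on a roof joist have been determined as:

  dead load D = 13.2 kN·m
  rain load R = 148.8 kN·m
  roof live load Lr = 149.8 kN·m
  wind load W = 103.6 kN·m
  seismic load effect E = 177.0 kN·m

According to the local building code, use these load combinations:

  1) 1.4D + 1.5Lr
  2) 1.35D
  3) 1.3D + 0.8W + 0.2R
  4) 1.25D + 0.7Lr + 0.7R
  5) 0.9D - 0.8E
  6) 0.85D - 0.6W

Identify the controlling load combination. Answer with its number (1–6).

1) 1.4(13.2) + 1.5(149.8) = 243.2
2) 1.35(13.2) = 17.8
3) 1.3(13.2) + 0.8(103.6) + 0.2(148.8) = 129.8
4) 1.25(13.2) + 0.7(149.8) + 0.7(148.8) = 225.5
5) 0.9(13.2) - 0.8(177.0) = -129.7
6) 0.85(13.2) - 0.6(103.6) = -50.9
The largest value is 243.2 kN·m from combination 1.

Combination 1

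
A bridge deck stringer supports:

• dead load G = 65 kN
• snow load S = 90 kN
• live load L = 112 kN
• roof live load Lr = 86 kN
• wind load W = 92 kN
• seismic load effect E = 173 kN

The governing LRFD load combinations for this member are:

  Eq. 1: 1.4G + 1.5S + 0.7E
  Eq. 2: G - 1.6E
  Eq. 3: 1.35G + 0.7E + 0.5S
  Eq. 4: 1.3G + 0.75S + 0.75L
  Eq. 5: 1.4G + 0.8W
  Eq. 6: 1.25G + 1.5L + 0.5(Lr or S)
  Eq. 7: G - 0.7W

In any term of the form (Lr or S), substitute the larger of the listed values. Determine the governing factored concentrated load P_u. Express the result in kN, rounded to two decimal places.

(Lr or S) → S = 90 kN.
Eq. 1: 1.4(65) + 1.5(90) + 0.7(173) = 91.00 + 135.00 + 121.10 = 347.10
Eq. 2: 1.0(65) - 1.6(173) = 65.00 - 276.80 = -211.80
Eq. 3: 1.35(65) + 0.7(173) + 0.5(90) = 87.75 + 121.10 + 45.00 = 253.85
Eq. 4: 1.3(65) + 0.75(90) + 0.75(112) = 84.50 + 67.50 + 84.00 = 236.00
Eq. 5: 1.4(65) + 0.8(92) = 91.00 + 73.60 = 164.60
Eq. 6: 1.25(65) + 1.5(112) + 0.5(90) = 81.25 + 168.00 + 45.00 = 294.25
Eq. 7: 1.0(65) - 0.7(92) = 65.00 - 64.40 = 0.60
The controlling combination is 1, giving 347.10 kN.

347.10 kN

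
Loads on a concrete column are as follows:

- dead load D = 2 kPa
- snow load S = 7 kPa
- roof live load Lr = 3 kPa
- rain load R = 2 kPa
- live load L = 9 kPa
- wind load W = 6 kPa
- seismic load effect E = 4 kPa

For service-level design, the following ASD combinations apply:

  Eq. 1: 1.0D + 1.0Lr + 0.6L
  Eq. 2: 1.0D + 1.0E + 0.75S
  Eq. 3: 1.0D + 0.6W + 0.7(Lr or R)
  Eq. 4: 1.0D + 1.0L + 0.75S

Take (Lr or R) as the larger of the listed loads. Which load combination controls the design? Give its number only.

Combination 4

(Lr or R) → Lr = 3 kPa.
Eq. 1: 1.0(2) + 1.0(3) + 0.6(9) = 10.40
Eq. 2: 1.0(2) + 1.0(4) + 0.75(7) = 11.25
Eq. 3: 1.0(2) + 0.6(6) + 0.7(3) = 7.70
Eq. 4: 1.0(2) + 1.0(9) + 0.75(7) = 16.25
The largest value is 16.25 kPa from combination 4.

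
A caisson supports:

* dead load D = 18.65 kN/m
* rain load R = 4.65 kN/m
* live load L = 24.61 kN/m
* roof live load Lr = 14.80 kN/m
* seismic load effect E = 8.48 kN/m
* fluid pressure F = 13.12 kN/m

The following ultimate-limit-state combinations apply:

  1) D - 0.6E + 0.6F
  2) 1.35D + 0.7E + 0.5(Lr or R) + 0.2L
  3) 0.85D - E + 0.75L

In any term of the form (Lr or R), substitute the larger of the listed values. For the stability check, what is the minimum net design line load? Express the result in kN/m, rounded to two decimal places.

(Lr or R) → Lr = 14.80 kN/m.
1) 1.0(18.65) - 0.6(8.48) + 0.6(13.12) = 21.43
2) 1.35(18.65) + 0.7(8.48) + 0.5(14.80) + 0.2(24.61) = 43.44
3) 0.85(18.65) - 1.0(8.48) + 0.75(24.61) = 25.83
Combination 1 gives the minimum: 21.43 kN/m.

21.43 kN/m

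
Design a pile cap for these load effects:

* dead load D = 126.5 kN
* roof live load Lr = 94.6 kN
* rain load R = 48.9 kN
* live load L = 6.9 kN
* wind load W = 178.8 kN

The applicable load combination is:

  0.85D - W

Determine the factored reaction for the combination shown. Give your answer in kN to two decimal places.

-71.28 kN

0.85(126.5) - 1.0(178.8) = -71.28
V_u = -71.28 kN.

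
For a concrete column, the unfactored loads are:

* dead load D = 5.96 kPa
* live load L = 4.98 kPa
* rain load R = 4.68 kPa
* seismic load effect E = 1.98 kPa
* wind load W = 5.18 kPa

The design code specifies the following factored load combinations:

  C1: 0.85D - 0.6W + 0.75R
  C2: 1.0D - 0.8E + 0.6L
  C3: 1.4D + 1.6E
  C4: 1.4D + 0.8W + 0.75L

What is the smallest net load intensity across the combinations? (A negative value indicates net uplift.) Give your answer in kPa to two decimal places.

5.47 kPa

C1: 0.85(5.96) - 0.6(5.18) + 0.75(4.68) = 5.07 - 3.11 + 3.51 = 5.47
C2: 1.0(5.96) - 0.8(1.98) + 0.6(4.98) = 7.36
C3: 1.4(5.96) + 1.6(1.98) = 8.34 + 3.17 = 11.51
C4: 1.4(5.96) + 0.8(5.18) + 0.75(4.98) = 8.34 + 4.14 + 3.74 = 16.22
Combination 1 gives the minimum: 5.47 kPa.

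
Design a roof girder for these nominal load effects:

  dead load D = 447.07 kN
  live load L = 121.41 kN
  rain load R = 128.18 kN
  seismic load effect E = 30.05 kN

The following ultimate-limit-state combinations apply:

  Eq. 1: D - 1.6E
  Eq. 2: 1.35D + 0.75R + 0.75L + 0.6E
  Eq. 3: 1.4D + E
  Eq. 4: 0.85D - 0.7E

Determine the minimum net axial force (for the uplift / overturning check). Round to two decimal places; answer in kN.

Eq. 1: 1.0(447.07) - 1.6(30.05) = 398.99
Eq. 2: 1.35(447.07) + 0.75(128.18) + 0.75(121.41) + 0.6(30.05) = 808.77
Eq. 3: 1.4(447.07) + 1.0(30.05) = 655.95
Eq. 4: 0.85(447.07) - 0.7(30.05) = 358.97
Combination 4 gives the minimum: 358.97 kN.

358.97 kN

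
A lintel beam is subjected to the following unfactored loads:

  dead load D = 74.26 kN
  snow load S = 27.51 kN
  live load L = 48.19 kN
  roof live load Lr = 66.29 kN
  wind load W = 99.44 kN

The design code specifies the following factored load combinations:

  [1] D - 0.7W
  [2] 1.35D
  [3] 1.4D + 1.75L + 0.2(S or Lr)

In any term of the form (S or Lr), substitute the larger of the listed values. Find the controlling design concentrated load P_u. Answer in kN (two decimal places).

201.55 kN

(S or Lr) → Lr = 66.29 kN.
[1] 1.0(74.26) - 0.7(99.44) = 74.26 - 69.61 = 4.65
[2] 1.35(74.26) = 100.25
[3] 1.4(74.26) + 1.75(48.19) + 0.2(66.29) = 103.96 + 84.33 + 13.26 = 201.55
Maximum is from combination 3.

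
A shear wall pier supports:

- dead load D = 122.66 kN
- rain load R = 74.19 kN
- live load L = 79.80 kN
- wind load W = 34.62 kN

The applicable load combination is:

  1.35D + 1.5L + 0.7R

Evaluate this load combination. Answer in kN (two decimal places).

337.22 kN

1.35(122.66) + 1.5(79.80) + 0.7(74.19) = 165.59 + 119.70 + 51.93 = 337.22
P_u = 337.22 kN.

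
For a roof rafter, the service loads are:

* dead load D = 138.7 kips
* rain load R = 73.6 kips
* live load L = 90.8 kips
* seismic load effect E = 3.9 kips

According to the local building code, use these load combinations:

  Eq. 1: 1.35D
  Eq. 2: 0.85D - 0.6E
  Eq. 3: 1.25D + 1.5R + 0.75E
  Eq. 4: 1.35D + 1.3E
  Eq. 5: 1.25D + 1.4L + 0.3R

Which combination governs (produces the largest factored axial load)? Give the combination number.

Combination 5

Eq. 1: 1.35(138.7) = 187.25
Eq. 2: 0.85(138.7) - 0.6(3.9) = 117.90 - 2.34 = 115.56
Eq. 3: 1.25(138.7) + 1.5(73.6) + 0.75(3.9) = 286.70
Eq. 4: 1.35(138.7) + 1.3(3.9) = 187.25 + 5.07 = 192.32
Eq. 5: 1.25(138.7) + 1.4(90.8) + 0.3(73.6) = 173.38 + 127.12 + 22.08 = 322.58
The largest value is 322.58 kips from combination 5.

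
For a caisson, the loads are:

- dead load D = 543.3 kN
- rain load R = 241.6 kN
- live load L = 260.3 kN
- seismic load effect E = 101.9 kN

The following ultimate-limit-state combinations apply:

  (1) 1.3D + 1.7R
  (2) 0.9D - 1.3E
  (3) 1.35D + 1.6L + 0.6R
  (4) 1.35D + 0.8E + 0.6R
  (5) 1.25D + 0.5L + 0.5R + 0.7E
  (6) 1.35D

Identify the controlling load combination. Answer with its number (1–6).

(1) 1.3(543.3) + 1.7(241.6) = 706.29 + 410.72 = 1117.01
(2) 0.9(543.3) - 1.3(101.9) = 488.97 - 132.47 = 356.50
(3) 1.35(543.3) + 1.6(260.3) + 0.6(241.6) = 733.46 + 416.48 + 144.96 = 1294.90
(4) 1.35(543.3) + 0.8(101.9) + 0.6(241.6) = 733.46 + 81.52 + 144.96 = 959.94
(5) 1.25(543.3) + 0.5(260.3) + 0.5(241.6) + 0.7(101.9) = 679.13 + 130.15 + 120.80 + 71.33 = 1001.41
(6) 1.35(543.3) = 733.46
The largest value is 1294.90 kN from combination 3.

Combination 3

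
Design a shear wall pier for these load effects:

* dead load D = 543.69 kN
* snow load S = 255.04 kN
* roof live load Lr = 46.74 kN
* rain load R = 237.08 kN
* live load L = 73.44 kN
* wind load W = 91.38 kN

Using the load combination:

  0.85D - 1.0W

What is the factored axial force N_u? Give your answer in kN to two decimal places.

0.85(543.69) - 1.0(91.38) = 462.14 - 91.38 = 370.76
N_u = 370.76 kN.

370.76 kN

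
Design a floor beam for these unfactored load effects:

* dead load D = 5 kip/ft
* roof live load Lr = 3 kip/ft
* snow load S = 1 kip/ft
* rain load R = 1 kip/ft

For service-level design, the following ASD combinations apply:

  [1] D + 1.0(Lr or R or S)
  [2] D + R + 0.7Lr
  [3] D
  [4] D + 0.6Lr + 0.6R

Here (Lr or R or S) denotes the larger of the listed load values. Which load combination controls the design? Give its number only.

Combination 2

(Lr or R or S) → Lr = 3 kip/ft.
[1] 1.0(5) + 1.0(3) = 8.00
[2] 1.0(5) + 1.0(1) + 0.7(3) = 8.10
[3] 1.0(5) = 5.00
[4] 1.0(5) + 0.6(3) + 0.6(1) = 7.40
The largest value is 8.10 kip/ft from combination 2.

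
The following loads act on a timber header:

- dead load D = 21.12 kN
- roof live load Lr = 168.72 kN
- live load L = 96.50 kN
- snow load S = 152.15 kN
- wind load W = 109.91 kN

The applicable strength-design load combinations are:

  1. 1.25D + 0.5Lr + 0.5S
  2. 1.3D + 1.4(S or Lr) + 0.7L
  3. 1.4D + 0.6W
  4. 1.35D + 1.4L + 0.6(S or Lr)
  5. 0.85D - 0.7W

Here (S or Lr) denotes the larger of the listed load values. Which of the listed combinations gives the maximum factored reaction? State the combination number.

(S or Lr) → Lr = 168.72 kN.
1. 1.25(21.12) + 0.5(168.72) + 0.5(152.15) = 186.84
2. 1.3(21.12) + 1.4(168.72) + 0.7(96.50) = 331.21
3. 1.4(21.12) + 0.6(109.91) = 95.51
4. 1.35(21.12) + 1.4(96.50) + 0.6(168.72) = 264.84
5. 0.85(21.12) - 0.7(109.91) = -58.99
The largest value is 331.21 kN from combination 2.

Combination 2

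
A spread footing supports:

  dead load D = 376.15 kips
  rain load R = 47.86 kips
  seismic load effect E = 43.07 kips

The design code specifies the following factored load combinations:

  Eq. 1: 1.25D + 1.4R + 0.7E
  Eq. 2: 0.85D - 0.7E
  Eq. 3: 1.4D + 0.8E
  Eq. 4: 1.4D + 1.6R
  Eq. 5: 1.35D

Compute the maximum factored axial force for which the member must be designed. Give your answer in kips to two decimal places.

Eq. 1: 1.25(376.15) + 1.4(47.86) + 0.7(43.07) = 470.19 + 67.00 + 30.15 = 567.34
Eq. 2: 0.85(376.15) - 0.7(43.07) = 319.73 - 30.15 = 289.58
Eq. 3: 1.4(376.15) + 0.8(43.07) = 526.61 + 34.46 = 561.07
Eq. 4: 1.4(376.15) + 1.6(47.86) = 526.61 + 76.58 = 603.19
Eq. 5: 1.35(376.15) = 507.80
The controlling combination is 4, giving 603.19 kips.

603.19 kips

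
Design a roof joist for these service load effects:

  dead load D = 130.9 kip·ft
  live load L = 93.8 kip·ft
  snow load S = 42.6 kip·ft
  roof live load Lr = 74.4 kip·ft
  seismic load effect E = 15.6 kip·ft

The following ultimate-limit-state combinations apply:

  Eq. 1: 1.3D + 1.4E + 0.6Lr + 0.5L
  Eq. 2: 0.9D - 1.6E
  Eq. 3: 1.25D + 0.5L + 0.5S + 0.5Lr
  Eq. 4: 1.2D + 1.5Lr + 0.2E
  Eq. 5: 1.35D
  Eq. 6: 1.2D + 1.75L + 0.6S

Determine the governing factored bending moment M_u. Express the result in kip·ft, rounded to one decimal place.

346.8 kip·ft

Eq. 1: 1.3(130.9) + 1.4(15.6) + 0.6(74.4) + 0.5(93.8) = 283.6
Eq. 2: 0.9(130.9) - 1.6(15.6) = 92.9
Eq. 3: 1.25(130.9) + 0.5(93.8) + 0.5(42.6) + 0.5(74.4) = 163.6 + 46.9 + 21.3 + 37.2 = 269.0
Eq. 4: 1.2(130.9) + 1.5(74.4) + 0.2(15.6) = 157.1 + 111.6 + 3.1 = 271.8
Eq. 5: 1.35(130.9) = 176.7
Eq. 6: 1.2(130.9) + 1.75(93.8) + 0.6(42.6) = 346.8
Combination 6 governs: M_u = 346.8 kip·ft.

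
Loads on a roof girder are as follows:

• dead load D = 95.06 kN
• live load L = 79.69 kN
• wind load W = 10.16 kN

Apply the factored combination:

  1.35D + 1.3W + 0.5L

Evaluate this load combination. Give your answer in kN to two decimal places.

181.38 kN

1.35(95.06) + 1.3(10.16) + 0.5(79.69) = 181.38
P_u = 181.38 kN.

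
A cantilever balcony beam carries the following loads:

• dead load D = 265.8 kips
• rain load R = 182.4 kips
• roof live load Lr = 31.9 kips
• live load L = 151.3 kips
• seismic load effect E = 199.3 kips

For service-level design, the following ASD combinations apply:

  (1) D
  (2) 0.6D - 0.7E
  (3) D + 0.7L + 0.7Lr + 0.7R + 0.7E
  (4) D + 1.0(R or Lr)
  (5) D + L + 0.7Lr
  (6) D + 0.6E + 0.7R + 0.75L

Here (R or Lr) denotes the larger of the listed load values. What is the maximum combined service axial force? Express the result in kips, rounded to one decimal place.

(R or Lr) → R = 182.4 kips.
(1) 1.0(265.8) = 265.8
(2) 0.6(265.8) - 0.7(199.3) = 159.5 - 139.5 = 20.0
(3) 1.0(265.8) + 0.7(151.3) + 0.7(31.9) + 0.7(182.4) + 0.7(199.3) = 265.8 + 105.9 + 22.3 + 127.7 + 139.5 = 661.2
(4) 1.0(265.8) + 1.0(182.4) = 265.8 + 182.4 = 448.2
(5) 1.0(265.8) + 1.0(151.3) + 0.7(31.9) = 265.8 + 151.3 + 22.3 = 439.4
(6) 1.0(265.8) + 0.6(199.3) + 0.7(182.4) + 0.75(151.3) = 626.5
Maximum is from combination 3.

661.2 kips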